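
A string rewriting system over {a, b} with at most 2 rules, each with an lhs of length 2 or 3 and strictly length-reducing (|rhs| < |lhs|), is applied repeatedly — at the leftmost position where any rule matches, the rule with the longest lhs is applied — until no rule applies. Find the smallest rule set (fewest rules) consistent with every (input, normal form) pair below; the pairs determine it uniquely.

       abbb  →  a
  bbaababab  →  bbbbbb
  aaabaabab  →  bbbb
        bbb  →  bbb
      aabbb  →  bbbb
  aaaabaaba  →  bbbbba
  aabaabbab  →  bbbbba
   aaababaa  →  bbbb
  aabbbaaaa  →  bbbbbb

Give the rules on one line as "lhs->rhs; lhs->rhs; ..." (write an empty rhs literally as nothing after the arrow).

  | abbb => abb => ab => a
  | bbaababab => bbbbabab => bbbbaab => bbbbbb
  | aaabaabab => babaabab => baaabab => bbabab => bbaab => bbbb
  | bbb

aa->b; ab->a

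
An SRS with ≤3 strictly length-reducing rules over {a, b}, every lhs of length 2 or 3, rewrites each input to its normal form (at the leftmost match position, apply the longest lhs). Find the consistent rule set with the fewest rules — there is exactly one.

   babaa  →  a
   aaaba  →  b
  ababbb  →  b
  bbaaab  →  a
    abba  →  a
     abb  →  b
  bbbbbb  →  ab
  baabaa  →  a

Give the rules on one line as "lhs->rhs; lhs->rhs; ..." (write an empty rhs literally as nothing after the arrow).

aa->b; ba->a; bb->a

  | babaa => abaa => aaa => ba => a
  | aaaba => baba => aba => aa => b
  | ababbb => aabbb => bbbb => abb => aa => b
  | bbaaab => aaaab => baab => aab => bb => a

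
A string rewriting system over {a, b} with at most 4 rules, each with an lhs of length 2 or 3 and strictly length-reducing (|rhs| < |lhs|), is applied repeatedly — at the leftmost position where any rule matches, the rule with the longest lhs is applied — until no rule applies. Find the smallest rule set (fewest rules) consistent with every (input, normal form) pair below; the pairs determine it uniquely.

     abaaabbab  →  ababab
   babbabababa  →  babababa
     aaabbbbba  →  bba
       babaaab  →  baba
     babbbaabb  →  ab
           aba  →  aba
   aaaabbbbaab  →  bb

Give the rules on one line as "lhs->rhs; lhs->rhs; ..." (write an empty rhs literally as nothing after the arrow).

  | abaaabbab => ababab
  | babbabababa => babababa
  | aaabbbbba => abbbba => bba
  | babaaab => baba

aab->; abb->; bbb->ab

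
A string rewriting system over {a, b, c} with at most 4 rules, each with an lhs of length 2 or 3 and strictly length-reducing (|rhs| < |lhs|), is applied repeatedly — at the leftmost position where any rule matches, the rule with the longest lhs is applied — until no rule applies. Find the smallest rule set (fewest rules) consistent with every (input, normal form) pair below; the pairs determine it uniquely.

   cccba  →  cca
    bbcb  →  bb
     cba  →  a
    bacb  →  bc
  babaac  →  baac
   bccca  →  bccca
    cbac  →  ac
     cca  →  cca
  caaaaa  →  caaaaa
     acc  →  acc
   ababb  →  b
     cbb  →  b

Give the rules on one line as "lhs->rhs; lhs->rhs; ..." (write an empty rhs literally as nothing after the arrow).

ab->; acb->c; cb->

  | cccba => cca
  | bbcb => bb
  | cba => a
  | bacb => bc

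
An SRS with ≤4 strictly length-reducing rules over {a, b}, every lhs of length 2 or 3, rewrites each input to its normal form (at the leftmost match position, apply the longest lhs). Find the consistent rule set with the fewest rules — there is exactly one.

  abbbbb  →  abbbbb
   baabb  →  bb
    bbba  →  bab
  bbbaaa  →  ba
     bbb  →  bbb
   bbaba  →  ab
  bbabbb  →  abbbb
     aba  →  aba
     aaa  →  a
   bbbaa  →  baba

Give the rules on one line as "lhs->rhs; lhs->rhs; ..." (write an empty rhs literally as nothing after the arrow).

aa->a; baa->; bba->ab

  | abbbbb
  | baabb => bb
  | bbba => bab
  | bbbaaa => babaa => ba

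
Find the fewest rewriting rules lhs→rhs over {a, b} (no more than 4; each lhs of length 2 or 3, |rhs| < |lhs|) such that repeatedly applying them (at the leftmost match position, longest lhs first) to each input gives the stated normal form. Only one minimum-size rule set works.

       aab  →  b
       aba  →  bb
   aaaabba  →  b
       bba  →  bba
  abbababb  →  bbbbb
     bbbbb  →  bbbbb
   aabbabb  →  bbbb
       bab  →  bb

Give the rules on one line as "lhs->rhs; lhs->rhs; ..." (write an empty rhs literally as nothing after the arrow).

ab->b; aba->bb; abb->b

  | aab => ab => b
  | aba => bb
  | aaaabba => aaaba => aabb => ab => b
  | bba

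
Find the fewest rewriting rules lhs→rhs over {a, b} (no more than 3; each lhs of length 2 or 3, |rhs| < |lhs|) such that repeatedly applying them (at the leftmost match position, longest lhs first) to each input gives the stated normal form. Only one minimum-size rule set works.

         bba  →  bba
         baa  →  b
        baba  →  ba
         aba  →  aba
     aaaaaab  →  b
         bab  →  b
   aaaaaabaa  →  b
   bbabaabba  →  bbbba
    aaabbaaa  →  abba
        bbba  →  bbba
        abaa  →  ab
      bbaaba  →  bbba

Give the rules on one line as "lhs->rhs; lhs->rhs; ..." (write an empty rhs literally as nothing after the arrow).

aa->; bab->b

  | bba
  | baa => b
  | baba => ba
  | aba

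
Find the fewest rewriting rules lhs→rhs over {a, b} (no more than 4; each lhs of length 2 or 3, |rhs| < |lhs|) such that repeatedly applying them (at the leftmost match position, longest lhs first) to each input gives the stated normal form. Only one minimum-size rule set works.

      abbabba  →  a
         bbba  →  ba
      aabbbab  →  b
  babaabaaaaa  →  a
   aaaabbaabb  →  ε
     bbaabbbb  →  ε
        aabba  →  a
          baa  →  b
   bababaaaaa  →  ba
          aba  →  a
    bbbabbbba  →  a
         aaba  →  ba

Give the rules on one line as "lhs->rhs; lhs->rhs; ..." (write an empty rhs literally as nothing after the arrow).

  | abbabba => babba => bba => a
  | bbba => ba
  | aabbbab => bbbab => bab => b
  | babaabaaaaa => baabaaaaa => bbaaaaa => aaaaa => aaa => a

aa->; ab->; bb->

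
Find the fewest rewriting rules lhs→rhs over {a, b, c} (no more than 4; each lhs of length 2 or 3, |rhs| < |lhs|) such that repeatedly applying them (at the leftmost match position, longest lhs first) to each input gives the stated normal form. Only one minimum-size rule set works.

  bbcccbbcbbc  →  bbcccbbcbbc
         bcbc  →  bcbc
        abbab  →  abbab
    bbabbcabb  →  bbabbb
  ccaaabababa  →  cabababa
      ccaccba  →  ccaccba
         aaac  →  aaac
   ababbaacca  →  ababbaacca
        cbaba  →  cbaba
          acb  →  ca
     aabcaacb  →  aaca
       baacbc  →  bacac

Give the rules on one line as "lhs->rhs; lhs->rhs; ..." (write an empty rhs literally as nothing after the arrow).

acb->ca; bca->; caa->

  | bbcccbbcbbc
  | bcbc
  | abbab
  | bbabbcabb => bbabbb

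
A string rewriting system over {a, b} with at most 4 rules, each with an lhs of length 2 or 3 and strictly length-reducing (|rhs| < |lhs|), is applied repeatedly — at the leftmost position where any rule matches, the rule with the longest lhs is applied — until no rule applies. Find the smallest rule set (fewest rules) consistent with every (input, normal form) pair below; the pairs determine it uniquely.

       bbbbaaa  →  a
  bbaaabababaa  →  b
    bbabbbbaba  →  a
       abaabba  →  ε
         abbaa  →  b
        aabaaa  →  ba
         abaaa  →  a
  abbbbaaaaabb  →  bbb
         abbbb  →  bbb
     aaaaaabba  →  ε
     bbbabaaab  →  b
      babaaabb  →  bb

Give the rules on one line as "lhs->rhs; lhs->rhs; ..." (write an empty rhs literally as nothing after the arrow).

aa->; ab->; bba->aa

  | bbbbaaa => bbaaaa => aaaaa => aaa => a
  | bbaaabababaa => aaaabababaa => aabababaa => bababaa => babaa => baa => b
  | bbabbbbaba => aabbbbaba => bbbbaba => bbaaba => aaaba => aba => a
  | abaabba => aabba => bba => aa => ε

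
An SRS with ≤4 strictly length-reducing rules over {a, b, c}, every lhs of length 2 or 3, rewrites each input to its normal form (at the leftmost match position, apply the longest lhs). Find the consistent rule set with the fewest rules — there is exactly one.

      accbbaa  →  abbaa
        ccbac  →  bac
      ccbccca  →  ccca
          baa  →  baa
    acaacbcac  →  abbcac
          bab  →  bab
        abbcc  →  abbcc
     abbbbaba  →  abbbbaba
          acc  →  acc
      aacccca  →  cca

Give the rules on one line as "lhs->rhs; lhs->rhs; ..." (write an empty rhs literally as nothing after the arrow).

aac->cb; cb->b; cbc->

  | accbbaa => acbbaa => abbaa
  | ccbac => cbac => bac
  | ccbccca => ccca
  | baa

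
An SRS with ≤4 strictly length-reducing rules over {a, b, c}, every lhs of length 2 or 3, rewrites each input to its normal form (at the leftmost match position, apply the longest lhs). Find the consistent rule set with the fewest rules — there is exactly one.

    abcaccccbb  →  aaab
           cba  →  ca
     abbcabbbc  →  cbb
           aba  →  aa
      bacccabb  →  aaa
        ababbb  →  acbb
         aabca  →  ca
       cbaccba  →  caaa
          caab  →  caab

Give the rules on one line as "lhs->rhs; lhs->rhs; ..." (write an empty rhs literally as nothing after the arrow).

abb->cb; abc->bb; ba->a; ccb->ba

  | abcaccccbb => bbaccccbb => baccccbb => accccbb => accbab => abaab => aaab
  | cba => ca
  | abbcabbbc => cbcabbbc => cbccbbc => cbbabc => cbabc => cabc => cbb
  | aba => aa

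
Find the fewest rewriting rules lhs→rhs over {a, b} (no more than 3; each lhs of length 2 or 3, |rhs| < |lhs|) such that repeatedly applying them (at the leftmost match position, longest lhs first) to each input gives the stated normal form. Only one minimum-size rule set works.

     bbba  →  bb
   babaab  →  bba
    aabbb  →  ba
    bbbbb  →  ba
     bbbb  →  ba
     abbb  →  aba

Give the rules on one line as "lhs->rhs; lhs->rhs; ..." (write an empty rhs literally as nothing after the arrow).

  | bbba => baa => bb
  | babaab => baaab => bbab => bba
  | aabbb => bbbb => bab => ba
  | bbbbb => babb => bab => ba

aa->b; bab->ba; bbb->ba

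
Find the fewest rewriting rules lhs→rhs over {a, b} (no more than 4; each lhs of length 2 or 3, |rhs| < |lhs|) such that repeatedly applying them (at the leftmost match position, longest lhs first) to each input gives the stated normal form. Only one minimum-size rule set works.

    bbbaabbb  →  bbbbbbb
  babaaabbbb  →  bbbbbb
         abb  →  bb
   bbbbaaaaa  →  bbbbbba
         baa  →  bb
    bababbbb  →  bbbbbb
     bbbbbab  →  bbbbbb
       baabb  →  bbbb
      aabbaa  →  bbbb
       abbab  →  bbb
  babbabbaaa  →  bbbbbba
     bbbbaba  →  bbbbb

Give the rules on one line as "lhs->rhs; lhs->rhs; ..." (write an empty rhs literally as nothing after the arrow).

  | bbbaabbb => bbbbbbb
  | babaaabbbb => babaabbbb => bababbbb => babbbbb => bbbbbb
  | abb => bb
  | bbbbaaaaa => bbbbbaaa => bbbbbba

aa->b; ab->b; aba->ab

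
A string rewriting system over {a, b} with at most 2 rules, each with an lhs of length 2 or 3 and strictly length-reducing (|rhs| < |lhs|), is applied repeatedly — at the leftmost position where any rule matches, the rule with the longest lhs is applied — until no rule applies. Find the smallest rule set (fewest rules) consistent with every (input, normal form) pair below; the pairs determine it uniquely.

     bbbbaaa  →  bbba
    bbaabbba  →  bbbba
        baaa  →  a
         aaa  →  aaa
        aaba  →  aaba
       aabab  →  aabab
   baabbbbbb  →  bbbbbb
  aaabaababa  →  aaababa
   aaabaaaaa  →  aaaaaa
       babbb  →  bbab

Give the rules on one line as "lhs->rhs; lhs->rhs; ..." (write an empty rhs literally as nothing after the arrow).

  | bbbbaaa => bbba
  | bbaabbba => bbbba
  | baaa => a
  | aaa

abb->ba; baa->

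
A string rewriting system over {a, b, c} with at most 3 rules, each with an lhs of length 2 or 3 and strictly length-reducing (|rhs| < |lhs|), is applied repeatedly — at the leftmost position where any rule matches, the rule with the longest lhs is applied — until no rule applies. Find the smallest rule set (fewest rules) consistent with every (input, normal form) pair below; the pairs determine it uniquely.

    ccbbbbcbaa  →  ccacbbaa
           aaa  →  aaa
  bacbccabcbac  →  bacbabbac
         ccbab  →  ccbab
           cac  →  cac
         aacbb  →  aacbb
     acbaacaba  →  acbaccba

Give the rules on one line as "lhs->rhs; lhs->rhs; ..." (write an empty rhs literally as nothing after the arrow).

  | ccbbbbcbaa => ccacbcbaa => ccacbbaa
  | aaa
  | bacbccabcbac => bacbcabcbac => bacbabcbac => bacbabbac
  | ccbab

aca->cc; bbb->ac; bc->b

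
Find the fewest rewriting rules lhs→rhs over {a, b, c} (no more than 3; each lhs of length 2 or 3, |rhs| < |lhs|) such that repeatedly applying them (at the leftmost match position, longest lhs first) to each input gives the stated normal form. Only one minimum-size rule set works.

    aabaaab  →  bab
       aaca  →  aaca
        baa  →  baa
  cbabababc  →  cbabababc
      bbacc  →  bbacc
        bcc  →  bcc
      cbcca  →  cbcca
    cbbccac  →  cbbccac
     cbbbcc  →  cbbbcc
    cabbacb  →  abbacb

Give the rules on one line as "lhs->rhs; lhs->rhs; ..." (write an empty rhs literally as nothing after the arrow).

  | aabaaab => baaab => bab
  | aaca
  | baa
  | cbabababc

aab->b; cab->ab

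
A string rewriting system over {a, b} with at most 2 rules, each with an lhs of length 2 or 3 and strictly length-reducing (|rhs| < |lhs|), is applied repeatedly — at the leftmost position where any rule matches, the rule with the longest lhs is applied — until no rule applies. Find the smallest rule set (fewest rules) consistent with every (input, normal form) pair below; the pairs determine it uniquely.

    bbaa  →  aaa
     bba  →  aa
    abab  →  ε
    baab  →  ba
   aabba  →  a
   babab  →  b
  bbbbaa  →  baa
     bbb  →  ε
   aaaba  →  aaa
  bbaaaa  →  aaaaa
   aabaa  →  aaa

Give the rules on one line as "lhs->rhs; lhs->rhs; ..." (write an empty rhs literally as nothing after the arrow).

  | bbaa => aaa
  | bba => aa
  | abab => ab => ε
  | baab => ba

ab->; bb->a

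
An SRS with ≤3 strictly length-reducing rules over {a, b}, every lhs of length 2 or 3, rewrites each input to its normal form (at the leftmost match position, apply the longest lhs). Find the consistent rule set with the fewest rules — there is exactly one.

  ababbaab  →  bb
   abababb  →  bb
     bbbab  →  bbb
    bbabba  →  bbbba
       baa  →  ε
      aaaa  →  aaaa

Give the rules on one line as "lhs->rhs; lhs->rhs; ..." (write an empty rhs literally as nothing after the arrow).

ab->; abb->bb; baa->

  | ababbaab => abbaab => bbaab => bb
  | abababb => ababb => abb => bb
  | bbbab => bbb
  | bbabba => bbbba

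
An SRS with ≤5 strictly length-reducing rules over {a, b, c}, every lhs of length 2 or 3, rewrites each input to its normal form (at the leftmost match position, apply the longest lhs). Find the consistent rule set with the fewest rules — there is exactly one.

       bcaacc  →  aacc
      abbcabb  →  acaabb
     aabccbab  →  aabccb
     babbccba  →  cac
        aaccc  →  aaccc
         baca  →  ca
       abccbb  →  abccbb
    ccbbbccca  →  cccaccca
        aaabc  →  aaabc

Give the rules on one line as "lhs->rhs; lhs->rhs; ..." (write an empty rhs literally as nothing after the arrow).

  | bcaacc => aacc
  | abbcabb => acaabb
  | aabccbab => aabccb
  | babbccba => bbccba => cacba => cac

ba->; bbb->ca; bbc->ca; bca->a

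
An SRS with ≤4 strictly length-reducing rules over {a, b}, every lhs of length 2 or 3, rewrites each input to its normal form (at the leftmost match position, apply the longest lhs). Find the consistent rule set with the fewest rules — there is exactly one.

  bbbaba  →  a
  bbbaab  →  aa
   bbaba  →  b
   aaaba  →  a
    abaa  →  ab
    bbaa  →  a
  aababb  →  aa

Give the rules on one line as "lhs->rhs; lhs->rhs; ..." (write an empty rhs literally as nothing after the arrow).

  | bbbaba => ababa => abba => a
  | bbbaab => abaab => abab => abb => aa
  | bbaba => ba => b
  | aaaba => abba => a

aaa->ab; ba->b; bb->a; bba->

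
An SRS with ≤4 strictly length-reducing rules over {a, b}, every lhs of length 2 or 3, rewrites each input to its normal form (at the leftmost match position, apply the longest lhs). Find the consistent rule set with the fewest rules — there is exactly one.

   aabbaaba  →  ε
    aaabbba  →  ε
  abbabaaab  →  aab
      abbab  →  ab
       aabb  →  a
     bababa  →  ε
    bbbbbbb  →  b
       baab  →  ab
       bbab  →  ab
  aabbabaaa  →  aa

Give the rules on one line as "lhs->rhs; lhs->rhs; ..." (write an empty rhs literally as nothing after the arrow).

  | aabbaaba => aaaba => aaba => aba => ba => ε
  | aaabbba => aaba => aba => ba => ε
  | abbabaaab => abaaab => baaab => aab
  | abbab => ab

aba->ba; abb->; ba->; bb->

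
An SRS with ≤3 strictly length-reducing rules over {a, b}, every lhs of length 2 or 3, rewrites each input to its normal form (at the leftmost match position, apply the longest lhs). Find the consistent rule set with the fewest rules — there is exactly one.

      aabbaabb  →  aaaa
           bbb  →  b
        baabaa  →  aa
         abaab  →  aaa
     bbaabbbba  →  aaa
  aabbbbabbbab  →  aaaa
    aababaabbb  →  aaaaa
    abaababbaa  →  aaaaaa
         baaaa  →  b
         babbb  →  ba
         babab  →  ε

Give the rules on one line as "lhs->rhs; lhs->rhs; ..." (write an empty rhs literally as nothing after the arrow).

ab->a; baa->b; bb->

  | aabbaabb => aabaabb => aaaabb => aaaab => aaaa
  | bbb => b
  | baabaa => bbaa => aa
  | abaab => aaab => aaa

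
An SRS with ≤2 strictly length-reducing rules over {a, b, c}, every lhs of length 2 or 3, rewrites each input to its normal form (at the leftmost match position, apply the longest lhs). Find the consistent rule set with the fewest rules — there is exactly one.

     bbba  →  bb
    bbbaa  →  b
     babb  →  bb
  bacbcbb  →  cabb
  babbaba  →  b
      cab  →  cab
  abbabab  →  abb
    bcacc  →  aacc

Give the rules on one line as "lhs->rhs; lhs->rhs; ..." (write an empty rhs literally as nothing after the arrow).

  | bbba => bb
  | bbbaa => bba => b
  | babb => bb
  | bacbcbb => cbcbb => cabb

ba->; bc->a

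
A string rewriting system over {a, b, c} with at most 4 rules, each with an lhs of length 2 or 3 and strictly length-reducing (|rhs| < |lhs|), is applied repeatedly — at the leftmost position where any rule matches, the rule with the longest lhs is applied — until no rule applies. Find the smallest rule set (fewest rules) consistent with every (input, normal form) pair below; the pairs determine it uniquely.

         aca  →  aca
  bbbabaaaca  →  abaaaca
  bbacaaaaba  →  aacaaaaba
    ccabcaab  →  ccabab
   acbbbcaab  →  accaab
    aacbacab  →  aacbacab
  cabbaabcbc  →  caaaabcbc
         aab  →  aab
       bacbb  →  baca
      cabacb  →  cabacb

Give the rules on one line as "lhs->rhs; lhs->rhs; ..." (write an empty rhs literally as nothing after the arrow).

bb->a; bbb->; bca->b

  | aca
  | bbbabaaaca => abaaaca
  | bbacaaaaba => aacaaaaba
  | ccabcaab => ccabab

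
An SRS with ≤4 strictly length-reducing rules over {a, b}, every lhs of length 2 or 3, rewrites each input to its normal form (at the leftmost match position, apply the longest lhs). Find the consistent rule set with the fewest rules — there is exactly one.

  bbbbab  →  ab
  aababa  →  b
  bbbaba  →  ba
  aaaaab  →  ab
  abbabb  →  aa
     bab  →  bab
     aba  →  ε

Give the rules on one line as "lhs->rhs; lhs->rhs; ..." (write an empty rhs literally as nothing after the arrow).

aab->b; aba->; bb->a

  | bbbbab => abbab => aaab => ab
  | aababa => baba => b
  | bbbaba => ababa => ba
  | aaaaab => aaab => ab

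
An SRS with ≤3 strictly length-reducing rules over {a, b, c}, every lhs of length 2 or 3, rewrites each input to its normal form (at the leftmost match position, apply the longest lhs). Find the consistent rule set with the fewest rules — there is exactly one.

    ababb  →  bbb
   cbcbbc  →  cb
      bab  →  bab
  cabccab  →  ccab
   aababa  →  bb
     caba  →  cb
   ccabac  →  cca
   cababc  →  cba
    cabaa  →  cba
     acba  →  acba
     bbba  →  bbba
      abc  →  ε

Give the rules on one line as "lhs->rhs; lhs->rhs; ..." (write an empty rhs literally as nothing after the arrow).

aa->; aba->b; bc->a

  | ababb => bbb
  | cbcbbc => cabbc => caba => cb
  | bab
  | cabccab => caacab => ccab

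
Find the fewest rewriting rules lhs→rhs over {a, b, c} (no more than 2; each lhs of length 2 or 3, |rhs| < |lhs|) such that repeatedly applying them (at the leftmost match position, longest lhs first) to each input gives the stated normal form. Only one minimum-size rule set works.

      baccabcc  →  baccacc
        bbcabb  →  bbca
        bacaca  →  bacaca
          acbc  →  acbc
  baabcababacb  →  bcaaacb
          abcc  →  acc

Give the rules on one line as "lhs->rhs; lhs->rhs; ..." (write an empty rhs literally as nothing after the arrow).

  | baccabcc => baccacc
  | bbcabb => bbcab => bbca
  | bacaca
  | acbc

ab->a; baa->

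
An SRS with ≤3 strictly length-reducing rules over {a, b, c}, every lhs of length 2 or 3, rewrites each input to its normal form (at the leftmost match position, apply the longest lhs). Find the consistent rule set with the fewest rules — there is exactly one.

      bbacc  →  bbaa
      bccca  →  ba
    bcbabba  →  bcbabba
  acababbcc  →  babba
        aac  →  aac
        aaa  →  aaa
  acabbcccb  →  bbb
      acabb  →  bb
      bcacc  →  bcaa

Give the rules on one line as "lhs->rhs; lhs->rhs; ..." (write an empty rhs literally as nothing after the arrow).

  | bbacc => bbaa
  | bccca => ba
  | bcbabba
  | acababbcc => babbcc => babba

aca->; cc->a; ccc->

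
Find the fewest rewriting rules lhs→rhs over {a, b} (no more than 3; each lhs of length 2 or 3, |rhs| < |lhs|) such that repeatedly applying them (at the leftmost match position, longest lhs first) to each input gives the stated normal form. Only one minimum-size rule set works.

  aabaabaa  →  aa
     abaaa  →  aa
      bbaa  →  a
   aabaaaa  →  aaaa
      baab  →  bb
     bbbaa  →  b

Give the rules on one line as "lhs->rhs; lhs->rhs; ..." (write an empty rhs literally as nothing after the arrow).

aba->; ba->b; bba->

  | aabaabaa => aabaa => aa
  | abaaa => aa
  | bbaa => a
  | aabaaaa => aaaa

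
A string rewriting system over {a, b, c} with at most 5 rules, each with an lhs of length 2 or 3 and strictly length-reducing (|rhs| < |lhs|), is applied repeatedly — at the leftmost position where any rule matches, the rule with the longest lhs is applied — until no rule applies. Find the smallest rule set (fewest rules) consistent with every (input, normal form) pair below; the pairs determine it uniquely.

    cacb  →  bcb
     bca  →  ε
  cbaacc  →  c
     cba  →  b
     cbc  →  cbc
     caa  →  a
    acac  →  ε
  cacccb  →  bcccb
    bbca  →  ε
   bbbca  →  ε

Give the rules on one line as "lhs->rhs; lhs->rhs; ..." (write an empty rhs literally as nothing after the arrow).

  | cacb => bcb
  | bca => ac => ε
  | cbaacc => caacc => bacc => acc => c
  | cba => ca => b

ac->; ba->a; bca->ac; ca->b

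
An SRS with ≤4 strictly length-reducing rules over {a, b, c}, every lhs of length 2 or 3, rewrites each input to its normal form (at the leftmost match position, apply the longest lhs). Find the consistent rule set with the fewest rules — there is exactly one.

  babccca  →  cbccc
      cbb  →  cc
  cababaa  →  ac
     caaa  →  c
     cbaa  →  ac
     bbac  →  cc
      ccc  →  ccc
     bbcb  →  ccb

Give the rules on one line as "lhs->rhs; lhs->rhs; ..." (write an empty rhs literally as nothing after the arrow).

  | babccca => cbccca => cbccc
  | cbb => cc
  | cababaa => cbabaa => abbaa => acaa => aca => ac
  | caaa => caa => ca => c

ba->c; bb->c; ca->c; cba->ab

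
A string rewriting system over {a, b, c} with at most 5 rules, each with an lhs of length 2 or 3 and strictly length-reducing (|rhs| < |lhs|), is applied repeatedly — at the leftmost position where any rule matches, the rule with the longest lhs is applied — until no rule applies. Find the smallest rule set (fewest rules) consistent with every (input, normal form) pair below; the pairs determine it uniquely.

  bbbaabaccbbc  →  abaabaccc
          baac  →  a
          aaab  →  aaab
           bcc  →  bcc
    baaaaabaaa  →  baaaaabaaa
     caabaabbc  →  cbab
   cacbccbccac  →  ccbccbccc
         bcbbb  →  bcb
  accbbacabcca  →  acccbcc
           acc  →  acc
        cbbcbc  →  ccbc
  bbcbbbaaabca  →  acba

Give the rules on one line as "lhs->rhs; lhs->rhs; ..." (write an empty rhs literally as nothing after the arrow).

aac->b; abc->cb; bb->a; ca->c

  | bbbaabaccbbc => abaabaccbbc => abaabaccac => abaabaccc
  | baac => bb => a
  | aaab
  | bcc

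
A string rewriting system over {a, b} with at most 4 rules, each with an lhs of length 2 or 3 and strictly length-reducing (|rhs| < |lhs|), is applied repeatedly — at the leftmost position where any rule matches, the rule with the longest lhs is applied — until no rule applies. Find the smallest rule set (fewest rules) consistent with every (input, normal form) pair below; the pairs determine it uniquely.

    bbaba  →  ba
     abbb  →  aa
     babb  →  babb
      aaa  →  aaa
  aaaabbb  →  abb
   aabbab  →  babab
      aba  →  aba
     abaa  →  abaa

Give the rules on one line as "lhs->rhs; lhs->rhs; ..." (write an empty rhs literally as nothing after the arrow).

aab->ba; bba->ab; bbb->a

  | bbaba => abba => aab => ba
  | abbb => aa
  | babb
  | aaa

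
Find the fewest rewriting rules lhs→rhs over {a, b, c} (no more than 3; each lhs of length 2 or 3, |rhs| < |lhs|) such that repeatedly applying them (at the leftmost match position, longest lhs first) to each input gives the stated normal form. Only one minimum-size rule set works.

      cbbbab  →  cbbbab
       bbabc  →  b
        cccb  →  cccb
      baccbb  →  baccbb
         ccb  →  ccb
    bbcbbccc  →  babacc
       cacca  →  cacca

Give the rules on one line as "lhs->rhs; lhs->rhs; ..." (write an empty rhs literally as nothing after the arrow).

baa->; bc->a

  | cbbbab
  | bbabc => bbaa => b
  | cccb
  | baccbb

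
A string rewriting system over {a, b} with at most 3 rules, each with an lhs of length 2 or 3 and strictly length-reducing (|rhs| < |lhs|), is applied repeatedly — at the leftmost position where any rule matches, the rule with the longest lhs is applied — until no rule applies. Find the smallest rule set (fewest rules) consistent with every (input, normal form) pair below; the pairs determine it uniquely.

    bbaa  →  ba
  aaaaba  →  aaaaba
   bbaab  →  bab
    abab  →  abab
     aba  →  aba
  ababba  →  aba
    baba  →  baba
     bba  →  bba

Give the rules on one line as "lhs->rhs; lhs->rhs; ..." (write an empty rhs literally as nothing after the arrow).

abb->; baa->a

  | bbaa => ba
  | aaaaba
  | bbaab => bab
  | abab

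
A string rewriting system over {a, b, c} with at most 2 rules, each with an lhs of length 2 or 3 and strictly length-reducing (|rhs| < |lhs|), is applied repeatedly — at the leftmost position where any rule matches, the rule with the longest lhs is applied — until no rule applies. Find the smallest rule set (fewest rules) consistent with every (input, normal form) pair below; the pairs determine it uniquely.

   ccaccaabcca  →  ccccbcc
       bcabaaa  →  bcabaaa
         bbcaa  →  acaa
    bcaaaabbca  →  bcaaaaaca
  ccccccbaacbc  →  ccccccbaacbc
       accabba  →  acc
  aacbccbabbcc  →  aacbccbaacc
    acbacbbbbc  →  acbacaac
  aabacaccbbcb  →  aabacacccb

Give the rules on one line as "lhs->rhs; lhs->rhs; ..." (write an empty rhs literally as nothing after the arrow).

bb->a; cca->cc

  | ccaccaabcca => ccccaabcca => ccccabcca => ccccbcca => ccccbcc
  | bcabaaa
  | bbcaa => acaa
  | bcaaaabbca => bcaaaaaca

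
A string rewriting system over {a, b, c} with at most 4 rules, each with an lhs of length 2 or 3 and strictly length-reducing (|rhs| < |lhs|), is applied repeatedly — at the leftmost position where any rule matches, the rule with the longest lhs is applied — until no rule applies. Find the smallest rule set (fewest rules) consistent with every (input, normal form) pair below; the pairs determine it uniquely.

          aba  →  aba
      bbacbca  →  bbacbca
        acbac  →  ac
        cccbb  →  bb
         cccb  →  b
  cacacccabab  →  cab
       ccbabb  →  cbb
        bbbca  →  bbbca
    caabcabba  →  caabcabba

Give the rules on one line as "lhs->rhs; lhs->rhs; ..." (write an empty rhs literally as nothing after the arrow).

aca->ac; cba->; ccc->

  | aba
  | bbacbca
  | acbac => ac
  | cccbb => bb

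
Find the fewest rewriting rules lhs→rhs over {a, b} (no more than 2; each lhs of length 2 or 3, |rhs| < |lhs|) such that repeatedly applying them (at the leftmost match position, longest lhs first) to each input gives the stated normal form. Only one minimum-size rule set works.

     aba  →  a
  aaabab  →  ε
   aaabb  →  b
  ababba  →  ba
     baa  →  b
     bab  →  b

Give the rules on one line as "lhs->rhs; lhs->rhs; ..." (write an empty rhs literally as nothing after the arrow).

  | aba => a
  | aaabab => abab => ab => ε
  | aaabb => abb => b
  | ababba => abba => ba

aa->; ab->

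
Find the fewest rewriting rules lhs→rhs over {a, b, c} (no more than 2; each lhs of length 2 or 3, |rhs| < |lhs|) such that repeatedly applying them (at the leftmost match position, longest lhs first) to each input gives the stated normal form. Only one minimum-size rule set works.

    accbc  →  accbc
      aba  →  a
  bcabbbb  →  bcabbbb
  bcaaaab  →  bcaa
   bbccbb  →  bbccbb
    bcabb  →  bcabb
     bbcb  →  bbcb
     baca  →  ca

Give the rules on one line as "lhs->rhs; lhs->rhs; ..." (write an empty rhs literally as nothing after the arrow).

  | accbc
  | aba => a
  | bcabbbb
  | bcaaaab => bcaa

aab->; ba->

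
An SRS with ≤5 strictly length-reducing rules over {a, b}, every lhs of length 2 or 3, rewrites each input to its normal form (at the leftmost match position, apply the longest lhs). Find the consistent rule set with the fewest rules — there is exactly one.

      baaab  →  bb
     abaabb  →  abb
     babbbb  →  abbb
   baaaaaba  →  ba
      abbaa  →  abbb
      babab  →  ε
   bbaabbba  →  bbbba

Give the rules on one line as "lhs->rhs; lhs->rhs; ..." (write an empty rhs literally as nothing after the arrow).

  | baaab => bb
  | abaabb => abb
  | babbbb => abbb
  | baaaaaba => baaba => ba

aa->b; aaa->; aab->; bab->a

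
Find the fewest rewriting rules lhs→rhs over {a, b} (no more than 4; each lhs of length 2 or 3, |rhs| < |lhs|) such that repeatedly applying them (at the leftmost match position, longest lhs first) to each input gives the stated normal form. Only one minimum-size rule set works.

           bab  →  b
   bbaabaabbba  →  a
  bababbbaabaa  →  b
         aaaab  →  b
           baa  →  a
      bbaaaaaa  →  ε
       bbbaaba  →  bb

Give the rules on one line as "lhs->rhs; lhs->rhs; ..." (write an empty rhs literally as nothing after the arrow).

  | bab => b
  | bbaabaabbba => babaabbba => baabbba => abbba => aaa => a
  | bababbbaabaa => babbbaabaa => bbbaabaa => aaabaa => abaa => bba => b
  | aaaab => aab => b

aa->; aba->bb; ba->; bbb->a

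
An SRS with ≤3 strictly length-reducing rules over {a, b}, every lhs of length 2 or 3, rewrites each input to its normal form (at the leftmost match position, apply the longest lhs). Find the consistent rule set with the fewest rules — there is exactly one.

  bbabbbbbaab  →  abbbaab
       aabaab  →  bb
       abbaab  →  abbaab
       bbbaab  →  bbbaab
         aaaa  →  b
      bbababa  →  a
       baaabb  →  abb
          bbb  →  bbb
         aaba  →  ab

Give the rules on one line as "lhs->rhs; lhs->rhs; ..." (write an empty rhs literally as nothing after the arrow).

  | bbabbbbbaab => babbbbaab => abbbaab
  | aabaab => abab => bb
  | abbaab
  | bbbaab

aaa->ab; aba->b; bab->a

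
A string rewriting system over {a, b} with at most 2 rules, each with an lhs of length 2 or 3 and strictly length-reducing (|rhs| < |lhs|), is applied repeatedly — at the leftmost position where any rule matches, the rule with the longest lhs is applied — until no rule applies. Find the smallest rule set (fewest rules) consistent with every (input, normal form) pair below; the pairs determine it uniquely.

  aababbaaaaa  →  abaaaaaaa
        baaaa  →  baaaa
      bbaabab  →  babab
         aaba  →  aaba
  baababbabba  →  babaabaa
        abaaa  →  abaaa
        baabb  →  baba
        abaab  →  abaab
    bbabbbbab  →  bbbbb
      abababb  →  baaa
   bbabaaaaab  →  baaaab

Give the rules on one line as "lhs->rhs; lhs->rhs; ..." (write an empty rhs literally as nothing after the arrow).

abb->ba; bba->b

  | aababbaaaaa => aabbaaaaaa => abaaaaaaa
  | baaaa
  | bbaabab => babab
  | aaba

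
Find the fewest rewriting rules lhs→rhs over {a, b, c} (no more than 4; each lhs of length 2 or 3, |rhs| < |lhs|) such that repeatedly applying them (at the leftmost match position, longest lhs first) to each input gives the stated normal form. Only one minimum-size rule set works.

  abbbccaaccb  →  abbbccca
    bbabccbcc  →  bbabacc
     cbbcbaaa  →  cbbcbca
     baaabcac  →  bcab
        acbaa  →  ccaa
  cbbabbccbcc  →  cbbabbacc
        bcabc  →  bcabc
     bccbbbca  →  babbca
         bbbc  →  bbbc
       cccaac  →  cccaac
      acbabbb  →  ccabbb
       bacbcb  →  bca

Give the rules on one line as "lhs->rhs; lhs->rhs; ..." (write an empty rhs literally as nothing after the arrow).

aaa->ca; acb->cc; cac->; ccb->a

  | abbbccaaccb => abbbccaaa => abbbccca
  | bbabccbcc => bbabacc
  | cbbcbaaa => cbbcbca
  | baaabcac => bcabcac => bcab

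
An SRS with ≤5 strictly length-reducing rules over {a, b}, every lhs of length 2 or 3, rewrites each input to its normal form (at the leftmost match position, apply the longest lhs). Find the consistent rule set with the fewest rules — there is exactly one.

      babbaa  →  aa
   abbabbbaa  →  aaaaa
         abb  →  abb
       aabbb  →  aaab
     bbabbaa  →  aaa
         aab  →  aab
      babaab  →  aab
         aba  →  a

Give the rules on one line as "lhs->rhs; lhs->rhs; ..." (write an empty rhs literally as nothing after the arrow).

  | babbaa => bbaa => aa
  | abbabbbaa => aabbbaa => aaabaa => aaaaa
  | abb
  | aabbb => aaab

ba->; baa->aa; bba->a; bbb->ab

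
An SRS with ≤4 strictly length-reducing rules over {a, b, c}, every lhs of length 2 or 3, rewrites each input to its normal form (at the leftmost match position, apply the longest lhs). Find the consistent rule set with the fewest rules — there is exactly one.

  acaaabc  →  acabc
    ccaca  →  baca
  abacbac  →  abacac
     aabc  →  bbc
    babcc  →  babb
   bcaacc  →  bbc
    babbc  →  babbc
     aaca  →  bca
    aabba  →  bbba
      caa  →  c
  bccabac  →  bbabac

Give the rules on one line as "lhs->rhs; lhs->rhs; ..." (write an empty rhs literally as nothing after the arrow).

aa->b; cb->c; cc->b

  | acaaabc => acbabc => acabc
  | ccaca => baca
  | abacbac => abacac
  | aabc => bbc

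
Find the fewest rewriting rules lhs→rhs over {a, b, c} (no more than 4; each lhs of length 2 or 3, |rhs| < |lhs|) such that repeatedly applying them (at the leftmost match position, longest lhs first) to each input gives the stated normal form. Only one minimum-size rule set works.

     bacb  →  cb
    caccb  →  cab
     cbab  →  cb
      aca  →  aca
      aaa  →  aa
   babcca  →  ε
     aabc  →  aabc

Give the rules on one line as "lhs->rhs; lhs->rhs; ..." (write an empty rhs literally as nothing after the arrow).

aaa->aa; ba->; cc->

  | bacb => cb
  | caccb => cab
  | cbab => cb
  | aca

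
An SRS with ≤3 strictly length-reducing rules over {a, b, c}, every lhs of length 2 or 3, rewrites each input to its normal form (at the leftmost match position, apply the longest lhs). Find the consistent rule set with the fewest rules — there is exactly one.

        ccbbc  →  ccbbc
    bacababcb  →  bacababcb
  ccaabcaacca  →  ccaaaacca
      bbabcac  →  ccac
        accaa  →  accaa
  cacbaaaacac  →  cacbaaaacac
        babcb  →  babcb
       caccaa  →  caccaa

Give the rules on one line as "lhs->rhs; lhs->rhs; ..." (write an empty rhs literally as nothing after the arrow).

bba->cc; bca->a

  | ccbbc
  | bacababcb
  | ccaabcaacca => ccaaaacca
  | bbabcac => ccbcac => ccac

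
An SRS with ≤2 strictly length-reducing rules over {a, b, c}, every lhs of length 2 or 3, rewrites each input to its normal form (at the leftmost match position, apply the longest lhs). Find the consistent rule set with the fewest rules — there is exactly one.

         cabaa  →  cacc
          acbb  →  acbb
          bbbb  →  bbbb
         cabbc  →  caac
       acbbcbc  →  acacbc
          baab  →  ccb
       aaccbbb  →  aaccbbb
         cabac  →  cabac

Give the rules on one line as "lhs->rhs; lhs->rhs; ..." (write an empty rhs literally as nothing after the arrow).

  | cabaa => cacc
  | acbb
  | bbbb
  | cabbc => caac

baa->cc; bbc->ac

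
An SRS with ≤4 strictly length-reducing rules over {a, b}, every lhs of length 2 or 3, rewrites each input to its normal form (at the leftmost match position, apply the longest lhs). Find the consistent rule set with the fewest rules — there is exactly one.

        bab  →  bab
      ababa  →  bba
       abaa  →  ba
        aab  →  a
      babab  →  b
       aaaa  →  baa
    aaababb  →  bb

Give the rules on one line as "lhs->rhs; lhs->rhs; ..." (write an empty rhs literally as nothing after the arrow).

aaa->ba; aab->a; aba->b; bbb->b

  | bab
  | ababa => bba
  | abaa => ba
  | aab => a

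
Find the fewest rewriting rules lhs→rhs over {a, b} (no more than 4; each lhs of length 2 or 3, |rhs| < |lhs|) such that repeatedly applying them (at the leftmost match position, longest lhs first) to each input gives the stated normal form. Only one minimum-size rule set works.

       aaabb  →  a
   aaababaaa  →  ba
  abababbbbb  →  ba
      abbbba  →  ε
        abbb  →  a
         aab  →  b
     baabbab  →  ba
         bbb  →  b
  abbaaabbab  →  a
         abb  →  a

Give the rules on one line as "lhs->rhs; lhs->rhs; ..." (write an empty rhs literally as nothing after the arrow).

  | aaabb => abb => ab => a
  | aaababaaa => ababaaa => aabaaa => baaa => ba
  | abababbbbb => aababbbbb => babbbbb => babbbb => babbb => babb => bab => ba
  | abbbba => abbba => abba => aba => aa => ε

aa->; ab->a; bb->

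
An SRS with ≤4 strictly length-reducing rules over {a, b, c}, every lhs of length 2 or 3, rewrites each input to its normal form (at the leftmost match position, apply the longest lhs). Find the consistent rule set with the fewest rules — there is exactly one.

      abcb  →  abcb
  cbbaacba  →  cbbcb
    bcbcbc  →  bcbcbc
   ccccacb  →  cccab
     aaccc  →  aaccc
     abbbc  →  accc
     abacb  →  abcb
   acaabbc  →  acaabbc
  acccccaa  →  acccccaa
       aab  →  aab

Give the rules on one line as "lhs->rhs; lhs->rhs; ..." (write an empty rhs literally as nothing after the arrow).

  | abcb
  | cbbaacba => cbbacba => cbbcba => cbbcb
  | bcbcbc
  | ccccacb => cccab

ba->b; bbb->cc; cac->a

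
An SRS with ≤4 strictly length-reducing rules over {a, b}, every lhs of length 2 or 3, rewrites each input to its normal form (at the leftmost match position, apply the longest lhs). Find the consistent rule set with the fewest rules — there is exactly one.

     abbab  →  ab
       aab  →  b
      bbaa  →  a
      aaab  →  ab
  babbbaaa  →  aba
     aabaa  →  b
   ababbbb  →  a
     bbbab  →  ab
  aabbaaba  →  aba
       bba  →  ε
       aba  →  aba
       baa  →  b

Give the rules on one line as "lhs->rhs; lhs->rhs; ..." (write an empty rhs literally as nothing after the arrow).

  | abbab => aaab => ab
  | aab => b
  | bbaa => aaa => a
  | aaab => ab

aa->; bab->b; bb->a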